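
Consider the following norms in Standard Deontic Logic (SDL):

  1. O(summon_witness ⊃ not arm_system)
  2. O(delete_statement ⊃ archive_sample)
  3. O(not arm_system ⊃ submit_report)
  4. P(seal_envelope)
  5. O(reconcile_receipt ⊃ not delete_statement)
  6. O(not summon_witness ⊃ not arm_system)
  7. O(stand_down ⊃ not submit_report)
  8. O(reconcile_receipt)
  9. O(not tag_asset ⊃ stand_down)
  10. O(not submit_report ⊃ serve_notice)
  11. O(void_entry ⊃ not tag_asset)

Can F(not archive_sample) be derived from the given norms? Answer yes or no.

No

Premise 2 is O(delete_statement ⊃ archive_sample), but O(delete_statement) is not derivable from the premises, so it does not yield O(archive_sample).
No other premise forces O(archive_sample). An ideal world satisfying every premise can still have not archive_sample true, so F(not archive_sample) is not derivable.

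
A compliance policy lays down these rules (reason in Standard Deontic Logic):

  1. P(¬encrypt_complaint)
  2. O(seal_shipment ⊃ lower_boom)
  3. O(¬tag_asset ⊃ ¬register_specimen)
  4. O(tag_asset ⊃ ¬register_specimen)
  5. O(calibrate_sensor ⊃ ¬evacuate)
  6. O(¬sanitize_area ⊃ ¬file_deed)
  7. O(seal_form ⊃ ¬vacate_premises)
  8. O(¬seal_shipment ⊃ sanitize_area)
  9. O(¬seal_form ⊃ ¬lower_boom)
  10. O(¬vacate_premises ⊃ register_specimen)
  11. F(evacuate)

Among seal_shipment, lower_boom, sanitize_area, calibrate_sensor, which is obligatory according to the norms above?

Premises 4 and 3 cover both cases: O(tag_asset ⊃ ¬register_specimen) and O(¬tag_asset ⊃ ¬register_specimen). Since tag_asset ∨ ¬tag_asset is a tautology, O(¬register_specimen) follows.
Premise 10 is O(¬vacate_premises ⊃ register_specimen); contrapositively O(¬register_specimen ⊃ vacate_premises). Since O(¬register_specimen) holds, K gives O(vacate_premises).
Premise 7 is O(seal_form ⊃ ¬vacate_premises); contrapositively O(vacate_premises ⊃ ¬seal_form). Since O(vacate_premises) holds, K gives O(¬seal_form).
With premise 9, O(¬seal_form ⊃ ¬lower_boom), the K-axiom yields O(¬lower_boom).
Premise 2 is O(seal_shipment ⊃ lower_boom); contrapositively O(¬lower_boom ⊃ ¬seal_shipment). Since O(¬lower_boom) holds, K gives O(¬seal_shipment).
Premise 8 is O(¬seal_shipment ⊃ sanitize_area); since O(¬seal_shipment), deontic closure gives O(sanitize_area).
So O(sanitize_area) holds — sanitize_area is obligatory. None of the other listed options is made obligatory by any chain of premises.

sanitize_area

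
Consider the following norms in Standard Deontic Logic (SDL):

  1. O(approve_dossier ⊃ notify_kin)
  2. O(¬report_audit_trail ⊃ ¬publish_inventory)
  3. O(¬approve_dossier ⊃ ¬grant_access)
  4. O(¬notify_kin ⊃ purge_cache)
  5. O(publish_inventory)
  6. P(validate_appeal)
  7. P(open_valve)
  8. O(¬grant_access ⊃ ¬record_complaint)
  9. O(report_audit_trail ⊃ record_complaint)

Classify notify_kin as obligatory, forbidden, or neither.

Obligatory

Premise 5 gives O(publish_inventory).
The contrapositive of premise 2 (O(¬report_audit_trail ⊃ ¬publish_inventory)) is O(publish_inventory ⊃ report_audit_trail), and O(publish_inventory) is already established, so O(report_audit_trail).
Premise 9 is O(report_audit_trail ⊃ record_complaint); since O(report_audit_trail), deontic closure gives O(record_complaint).
Premise 8, O(¬grant_access ⊃ ¬record_complaint), contraposes to O(record_complaint ⊃ grant_access); with O(record_complaint) we get O(grant_access).
The contrapositive of premise 3 (O(¬approve_dossier ⊃ ¬grant_access)) is O(grant_access ⊃ approve_dossier), and O(grant_access) is already established, so O(approve_dossier).
Applying K to premise 1 (O(approve_dossier ⊃ notify_kin)) and O(approve_dossier) yields O(notify_kin).
Premises 4, 6, 7 do not contribute to this derivation.
Hence notify_kin is obligatory.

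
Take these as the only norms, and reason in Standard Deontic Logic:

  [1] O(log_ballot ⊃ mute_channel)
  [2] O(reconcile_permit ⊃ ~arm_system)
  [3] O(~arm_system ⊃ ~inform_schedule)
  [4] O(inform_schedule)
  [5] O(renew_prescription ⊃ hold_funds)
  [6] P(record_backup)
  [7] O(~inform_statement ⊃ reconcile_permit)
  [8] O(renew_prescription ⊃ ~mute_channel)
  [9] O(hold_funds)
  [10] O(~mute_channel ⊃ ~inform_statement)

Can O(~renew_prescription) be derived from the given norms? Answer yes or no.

Premise 4 gives O(inform_schedule).
Premise 3 is O(~arm_system ⊃ ~inform_schedule); contrapositively O(inform_schedule ⊃ arm_system). Since O(inform_schedule) holds, K gives O(arm_system).
Premise 2 is O(reconcile_permit ⊃ ~arm_system); contrapositively O(arm_system ⊃ ~reconcile_permit). Since O(arm_system) holds, K gives O(~reconcile_permit).
Premise 7, O(~inform_statement ⊃ reconcile_permit), contraposes to O(~reconcile_permit ⊃ inform_statement); with O(~reconcile_permit) we get O(inform_statement).
The contrapositive of premise 10 (O(~mute_channel ⊃ ~inform_statement)) is O(inform_statement ⊃ mute_channel), and O(inform_statement) is already established, so O(mute_channel).
The contrapositive of premise 8 (O(renew_prescription ⊃ ~mute_channel)) is O(mute_channel ⊃ ~renew_prescription), and O(mute_channel) is already established, so O(~renew_prescription).
Premises 1, 5, 6, 9 do not contribute to this derivation.
So O(~renew_prescription) follows.

Yes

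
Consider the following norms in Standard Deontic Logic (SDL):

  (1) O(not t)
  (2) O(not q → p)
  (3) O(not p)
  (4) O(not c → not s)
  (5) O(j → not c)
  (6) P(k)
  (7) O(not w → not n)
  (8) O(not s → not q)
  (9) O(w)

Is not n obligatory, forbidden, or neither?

Premise 7 is O(not w → not n), but O(not w) is not derivable from the premises, so it does not yield O(not n).
No premise or chain of K-axiom applications forces O(not n), and none forces O(n). So not n is neither obligatory nor forbidden under these norms.

Neither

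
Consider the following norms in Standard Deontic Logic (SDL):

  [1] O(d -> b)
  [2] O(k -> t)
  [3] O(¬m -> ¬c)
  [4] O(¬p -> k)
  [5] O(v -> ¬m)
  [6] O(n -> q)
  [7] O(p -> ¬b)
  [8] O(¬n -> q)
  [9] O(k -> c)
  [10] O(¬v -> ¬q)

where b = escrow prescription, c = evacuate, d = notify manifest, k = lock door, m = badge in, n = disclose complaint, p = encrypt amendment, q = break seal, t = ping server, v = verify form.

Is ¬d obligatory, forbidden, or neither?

Premises 6 and 8 cover both cases: O(n -> q) and O(¬n -> q). Since n ∨ ¬n is a tautology, O(q) follows.
The contrapositive of premise 10 (O(¬v -> ¬q)) is O(q -> v), and O(q) is already established, so O(v).
From O(v) and premise 5, O(v -> ¬m), we obtain O(¬m).
Premise 3 is O(¬m -> ¬c); since O(¬m), deontic closure gives O(¬c).
Premise 9, O(k -> c), contraposes to O(¬c -> ¬k); with O(¬c) we get O(¬k).
Premise 4, O(¬p -> k), contraposes to O(¬k -> p); with O(¬k) we get O(p).
Premise 7 is O(p -> ¬b); since O(p), deontic closure gives O(¬b).
Premise 1, O(d -> b), contraposes to O(¬b -> ¬d); with O(¬b) we get O(¬d).
Premise 2 does not contribute to this derivation.
Hence ¬d is obligatory.

Obligatory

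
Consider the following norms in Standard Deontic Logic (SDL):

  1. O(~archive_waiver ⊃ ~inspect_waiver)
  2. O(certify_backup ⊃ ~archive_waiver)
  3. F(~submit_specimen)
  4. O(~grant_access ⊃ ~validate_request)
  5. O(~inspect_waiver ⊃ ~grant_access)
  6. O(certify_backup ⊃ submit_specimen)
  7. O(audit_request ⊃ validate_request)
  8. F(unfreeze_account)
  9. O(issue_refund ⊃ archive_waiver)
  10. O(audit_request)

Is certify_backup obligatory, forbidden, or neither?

Forbidden

Premise 10 states O(audit_request) outright.
Applying K to premise 7 (O(audit_request ⊃ validate_request)) and O(audit_request) yields O(validate_request).
The contrapositive of premise 4 (O(~grant_access ⊃ ~validate_request)) is O(validate_request ⊃ grant_access), and O(validate_request) is already established, so O(grant_access).
Premise 5, O(~inspect_waiver ⊃ ~grant_access), contraposes to O(grant_access ⊃ inspect_waiver); with O(grant_access) we get O(inspect_waiver).
The contrapositive of premise 1 (O(~archive_waiver ⊃ ~inspect_waiver)) is O(inspect_waiver ⊃ archive_waiver), and O(inspect_waiver) is already established, so O(archive_waiver).
Premise 2 is O(certify_backup ⊃ ~archive_waiver); contrapositively O(archive_waiver ⊃ ~certify_backup). Since O(archive_waiver) holds, K gives O(~certify_backup).
Premises 3, 6, 8, 9 do not contribute to this derivation.
Thus O(~certify_backup), which is F(certify_backup): certify_backup is forbidden.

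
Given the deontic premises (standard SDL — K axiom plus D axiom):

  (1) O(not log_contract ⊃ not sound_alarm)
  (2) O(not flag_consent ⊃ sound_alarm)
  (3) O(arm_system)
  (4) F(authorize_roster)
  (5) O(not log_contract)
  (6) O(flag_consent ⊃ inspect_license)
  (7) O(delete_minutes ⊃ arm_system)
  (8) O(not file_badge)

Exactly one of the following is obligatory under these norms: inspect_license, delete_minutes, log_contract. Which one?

From premise 5 we have O(not log_contract).
Premise 1 is O(not log_contract ⊃ not sound_alarm); since O(not log_contract), deontic closure gives O(not sound_alarm).
The contrapositive of premise 2 (O(not flag_consent ⊃ sound_alarm)) is O(not sound_alarm ⊃ flag_consent), and O(not sound_alarm) is already established, so O(flag_consent).
From O(flag_consent) and premise 6, O(flag_consent ⊃ inspect_license), we obtain O(inspect_license).
So O(inspect_license) holds — inspect_license is obligatory. None of the other listed options is made obligatory by any chain of premises.

inspect_license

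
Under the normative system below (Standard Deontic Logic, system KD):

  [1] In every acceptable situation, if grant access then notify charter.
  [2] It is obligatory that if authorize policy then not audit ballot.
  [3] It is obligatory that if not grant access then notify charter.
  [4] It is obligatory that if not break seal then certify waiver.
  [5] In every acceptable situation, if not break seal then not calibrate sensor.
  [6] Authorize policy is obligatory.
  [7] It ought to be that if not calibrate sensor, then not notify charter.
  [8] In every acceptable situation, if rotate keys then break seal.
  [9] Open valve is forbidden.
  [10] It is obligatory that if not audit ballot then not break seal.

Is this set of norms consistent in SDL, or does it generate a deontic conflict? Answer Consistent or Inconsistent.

Premises 1 and 3 are O(grant_access → notify_charter) and O(¬grant_access → notify_charter); every ideal world satisfies grant_access or ¬grant_access, so in either case notify_charter holds — hence O(notify_charter).
Premise 7, O(¬calibrate_sensor → ¬notify_charter), contraposes to O(notify_charter → calibrate_sensor); with O(notify_charter) we get O(calibrate_sensor).
Premise 5, O(¬break_seal → ¬calibrate_sensor), contraposes to O(calibrate_sensor → break_seal); with O(calibrate_sensor) we get O(break_seal).
The contrapositive of premise 10 (O(¬audit_ballot → ¬break_seal)) is O(break_seal → audit_ballot), and O(break_seal) is already established, so O(audit_ballot).
Premise 2 is O(authorize_policy → ¬audit_ballot); contrapositively O(audit_ballot → ¬authorize_policy). Since O(audit_ballot) holds, K gives O(¬authorize_policy).
However, premise 6 gives O(authorize_policy).
We now have both O(¬authorize_policy) and O(authorize_policy) — authorize_policy is simultaneously obligatory and forbidden, violating the D-axiom.

Inconsistent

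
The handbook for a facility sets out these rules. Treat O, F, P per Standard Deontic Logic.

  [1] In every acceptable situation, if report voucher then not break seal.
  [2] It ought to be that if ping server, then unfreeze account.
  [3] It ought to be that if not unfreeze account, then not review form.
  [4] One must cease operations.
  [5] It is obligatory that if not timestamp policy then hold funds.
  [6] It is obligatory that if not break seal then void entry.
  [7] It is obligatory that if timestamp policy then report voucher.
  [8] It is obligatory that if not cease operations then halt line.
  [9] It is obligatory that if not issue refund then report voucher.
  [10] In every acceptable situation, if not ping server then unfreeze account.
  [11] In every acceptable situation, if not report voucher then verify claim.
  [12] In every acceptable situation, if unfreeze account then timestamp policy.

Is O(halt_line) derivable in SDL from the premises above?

Premise 8 is O(¬cease_operations → halt_line), but O(¬cease_operations) is not derivable from the premises, so it does not yield O(halt_line).
No other premise forces O(halt_line). An ideal world satisfying every premise can still have halt_line false, so O(halt_line) is not derivable.

No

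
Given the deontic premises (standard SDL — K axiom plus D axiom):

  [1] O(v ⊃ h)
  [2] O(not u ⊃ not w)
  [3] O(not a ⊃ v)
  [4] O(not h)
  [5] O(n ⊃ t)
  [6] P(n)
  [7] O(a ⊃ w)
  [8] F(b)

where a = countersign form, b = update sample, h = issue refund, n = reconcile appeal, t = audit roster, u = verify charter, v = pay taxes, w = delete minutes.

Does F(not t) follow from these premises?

No

Premise 5 is O(n ⊃ t), but O(n) is not derivable from the premises (the permission P(n) asserts only not O(not n), not O(n)), so it does not yield O(t).
No other premise forces O(t). An ideal world satisfying every premise can still have not t true, so F(not t) is not derivable.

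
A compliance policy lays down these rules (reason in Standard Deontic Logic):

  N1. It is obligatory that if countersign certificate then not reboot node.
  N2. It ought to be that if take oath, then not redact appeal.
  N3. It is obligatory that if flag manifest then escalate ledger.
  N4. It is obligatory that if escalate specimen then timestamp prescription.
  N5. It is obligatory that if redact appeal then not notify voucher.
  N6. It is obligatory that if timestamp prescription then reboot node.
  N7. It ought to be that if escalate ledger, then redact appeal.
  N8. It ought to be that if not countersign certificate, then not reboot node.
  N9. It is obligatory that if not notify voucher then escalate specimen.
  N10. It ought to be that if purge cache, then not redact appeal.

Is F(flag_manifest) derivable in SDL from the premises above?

Premises 8 and 1 cover both cases: O(¬countersign_certificate → ¬reboot_node) and O(countersign_certificate → ¬reboot_node). Since ¬countersign_certificate ∨ countersign_certificate is a tautology, O(¬reboot_node) follows.
The contrapositive of premise 6 (O(timestamp_prescription → reboot_node)) is O(¬reboot_node → ¬timestamp_prescription), and O(¬reboot_node) is already established, so O(¬timestamp_prescription).
Premise 4 is O(escalate_specimen → timestamp_prescription); contrapositively O(¬timestamp_prescription → ¬escalate_specimen). Since O(¬timestamp_prescription) holds, K gives O(¬escalate_specimen).
Premise 9, O(¬notify_voucher → escalate_specimen), contraposes to O(¬escalate_specimen → notify_voucher); with O(¬escalate_specimen) we get O(notify_voucher).
The contrapositive of premise 5 (O(redact_appeal → ¬notify_voucher)) is O(notify_voucher → ¬redact_appeal), and O(notify_voucher) is already established, so O(¬redact_appeal).
Premise 7 is O(escalate_ledger → redact_appeal); contrapositively O(¬redact_appeal → ¬escalate_ledger). Since O(¬redact_appeal) holds, K gives O(¬escalate_ledger).
Premise 3, O(flag_manifest → escalate_ledger), contraposes to O(¬escalate_ledger → ¬flag_manifest); with O(¬escalate_ledger) we get O(¬flag_manifest).
Premises 2, 10 do not contribute to this derivation.
So O(¬flag_manifest) holds, i.e. F(flag_manifest). The claim follows.

Yes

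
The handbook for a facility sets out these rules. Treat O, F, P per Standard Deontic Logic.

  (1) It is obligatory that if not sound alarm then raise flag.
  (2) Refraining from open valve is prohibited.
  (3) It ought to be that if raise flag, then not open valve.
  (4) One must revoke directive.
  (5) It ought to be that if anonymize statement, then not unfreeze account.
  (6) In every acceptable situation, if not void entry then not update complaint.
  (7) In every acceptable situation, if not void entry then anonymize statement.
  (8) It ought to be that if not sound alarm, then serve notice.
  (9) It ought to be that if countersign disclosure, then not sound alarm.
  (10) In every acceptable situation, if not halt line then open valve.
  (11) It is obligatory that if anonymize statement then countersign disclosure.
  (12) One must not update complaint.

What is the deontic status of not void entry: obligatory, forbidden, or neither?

Premise 2, F(¬open_valve), is equivalent to O(open_valve).
The contrapositive of premise 3 (O(raise_flag → ¬open_valve)) is O(open_valve → ¬raise_flag), and O(open_valve) is already established, so O(¬raise_flag).
Premise 1 is O(¬sound_alarm → raise_flag); contrapositively O(¬raise_flag → sound_alarm). Since O(¬raise_flag) holds, K gives O(sound_alarm).
Premise 9 is O(countersign_disclosure → ¬sound_alarm); contrapositively O(sound_alarm → ¬countersign_disclosure). Since O(sound_alarm) holds, K gives O(¬countersign_disclosure).
Premise 11 is O(anonymize_statement → countersign_disclosure); contrapositively O(¬countersign_disclosure → ¬anonymize_statement). Since O(¬countersign_disclosure) holds, K gives O(¬anonymize_statement).
Premise 7 is O(¬void_entry → anonymize_statement); contrapositively O(¬anonymize_statement → void_entry). Since O(¬anonymize_statement) holds, K gives O(void_entry).
Premises 4, 5, 6, 8, 10, 12 do not contribute to this derivation.
Thus O(void_entry), which is F(¬void_entry): ¬void_entry is forbidden.

Forbidden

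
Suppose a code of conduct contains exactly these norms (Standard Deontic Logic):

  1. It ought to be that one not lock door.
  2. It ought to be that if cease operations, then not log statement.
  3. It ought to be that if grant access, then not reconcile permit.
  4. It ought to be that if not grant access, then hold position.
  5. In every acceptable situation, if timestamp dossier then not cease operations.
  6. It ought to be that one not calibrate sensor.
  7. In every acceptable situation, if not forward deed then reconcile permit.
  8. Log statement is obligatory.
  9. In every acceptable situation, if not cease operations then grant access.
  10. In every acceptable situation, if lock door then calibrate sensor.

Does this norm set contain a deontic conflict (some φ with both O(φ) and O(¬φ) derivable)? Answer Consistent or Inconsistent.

Premise 10 is O(lock_door → calibrate_sensor), but O(lock_door) is not derivable from the premises, so it does not yield O(calibrate_sensor).
So O(calibrate_sensor) is not derivable, and the apparent clash with O(¬calibrate_sensor) does not arise.
A world satisfying every obligation exists (e.g. calibrate_sensor=false, cease_operations=false, forward_deed=true, grant_access=true, hold_position=false, lock_door=false, log_statement=true, reconcile_permit=false, timestamp_dossier=false); no atom is both obligatory and forbidden, so the set is consistent.

Consistent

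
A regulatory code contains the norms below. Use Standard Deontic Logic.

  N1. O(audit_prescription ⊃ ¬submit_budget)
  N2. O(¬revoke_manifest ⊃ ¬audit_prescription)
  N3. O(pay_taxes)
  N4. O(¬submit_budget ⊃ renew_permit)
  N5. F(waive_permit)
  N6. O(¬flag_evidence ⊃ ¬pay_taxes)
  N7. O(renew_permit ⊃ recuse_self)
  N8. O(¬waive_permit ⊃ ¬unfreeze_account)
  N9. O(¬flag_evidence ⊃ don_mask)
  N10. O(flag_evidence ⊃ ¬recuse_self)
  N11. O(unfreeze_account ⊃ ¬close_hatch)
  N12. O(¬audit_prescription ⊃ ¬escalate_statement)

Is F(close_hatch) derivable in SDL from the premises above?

Premise 11 is O(unfreeze_account ⊃ ¬close_hatch), but O(unfreeze_account) is not derivable from the premises, so it does not yield O(¬close_hatch).
No other premise forces O(¬close_hatch). An ideal world satisfying every premise can still have close_hatch true, so F(close_hatch) is not derivable.

No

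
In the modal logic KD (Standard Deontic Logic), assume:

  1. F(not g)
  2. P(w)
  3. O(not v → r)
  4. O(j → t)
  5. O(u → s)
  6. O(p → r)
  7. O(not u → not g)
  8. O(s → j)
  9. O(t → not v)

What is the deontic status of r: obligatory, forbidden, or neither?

Obligatory

Premise 1, F(not g), is equivalent to O(g).
Premise 7 is O(not u → not g); contrapositively O(g → u). Since O(g) holds, K gives O(u).
Applying K to premise 5 (O(u → s)) and O(u) yields O(s).
Applying K to premise 8 (O(s → j)) and O(s) yields O(j).
From O(j) and premise 4, O(j → t), we obtain O(t).
Applying K to premise 9 (O(t → not v)) and O(t) yields O(not v).
From O(not v) and premise 3, O(not v → r), we obtain O(r).
Premises 2, 6 do not contribute to this derivation.
Hence r is obligatory.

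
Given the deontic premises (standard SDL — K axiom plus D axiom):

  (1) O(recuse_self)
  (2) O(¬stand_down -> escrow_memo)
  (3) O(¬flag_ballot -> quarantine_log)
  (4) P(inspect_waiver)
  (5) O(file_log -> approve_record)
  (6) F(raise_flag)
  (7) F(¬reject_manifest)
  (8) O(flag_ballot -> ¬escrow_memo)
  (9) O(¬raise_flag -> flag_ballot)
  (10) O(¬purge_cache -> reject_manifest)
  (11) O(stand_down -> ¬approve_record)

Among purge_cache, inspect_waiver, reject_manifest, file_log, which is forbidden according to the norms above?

file_log

Premise 6, F(raise_flag), is equivalent to O(¬raise_flag).
From O(¬raise_flag) and premise 9, O(¬raise_flag -> flag_ballot), we obtain O(flag_ballot).
With premise 8, O(flag_ballot -> ¬escrow_memo), the K-axiom yields O(¬escrow_memo).
Premise 2, O(¬stand_down -> escrow_memo), contraposes to O(¬escrow_memo -> stand_down); with O(¬escrow_memo) we get O(stand_down).
With premise 11, O(stand_down -> ¬approve_record), the K-axiom yields O(¬approve_record).
The contrapositive of premise 5 (O(file_log -> approve_record)) is O(¬approve_record -> ¬file_log), and O(¬approve_record) is already established, so O(¬file_log).
So O(¬file_log) holds, i.e. file_log is forbidden. None of the other listed options is forbidden under the premises.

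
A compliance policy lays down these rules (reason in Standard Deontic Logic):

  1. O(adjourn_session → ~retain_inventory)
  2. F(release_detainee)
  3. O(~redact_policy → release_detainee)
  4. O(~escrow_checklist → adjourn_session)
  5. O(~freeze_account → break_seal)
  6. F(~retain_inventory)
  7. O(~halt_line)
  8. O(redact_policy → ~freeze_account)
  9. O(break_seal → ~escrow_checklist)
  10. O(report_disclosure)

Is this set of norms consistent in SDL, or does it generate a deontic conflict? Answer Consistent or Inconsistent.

Premise 6 is F(~retain_inventory), i.e. O(retain_inventory).
Premise 1, O(adjourn_session → ~retain_inventory), contraposes to O(retain_inventory → ~adjourn_session); with O(retain_inventory) we get O(~adjourn_session).
Premise 4, O(~escrow_checklist → adjourn_session), contraposes to O(~adjourn_session → escrow_checklist); with O(~adjourn_session) we get O(escrow_checklist).
Premise 9, O(break_seal → ~escrow_checklist), contraposes to O(escrow_checklist → ~break_seal); with O(escrow_checklist) we get O(~break_seal).
The contrapositive of premise 5 (O(~freeze_account → break_seal)) is O(~break_seal → freeze_account), and O(~break_seal) is already established, so O(freeze_account).
Premise 8, O(redact_policy → ~freeze_account), contraposes to O(freeze_account → ~redact_policy); with O(freeze_account) we get O(~redact_policy).
Premise 3 is O(~redact_policy → release_detainee); since O(~redact_policy), deontic closure gives O(release_detainee).
However, F(release_detainee) at premise 2 amounts to O(~release_detainee).
We now have both O(release_detainee) and O(~release_detainee) — release_detainee is simultaneously obligatory and forbidden, violating the D-axiom.

Inconsistent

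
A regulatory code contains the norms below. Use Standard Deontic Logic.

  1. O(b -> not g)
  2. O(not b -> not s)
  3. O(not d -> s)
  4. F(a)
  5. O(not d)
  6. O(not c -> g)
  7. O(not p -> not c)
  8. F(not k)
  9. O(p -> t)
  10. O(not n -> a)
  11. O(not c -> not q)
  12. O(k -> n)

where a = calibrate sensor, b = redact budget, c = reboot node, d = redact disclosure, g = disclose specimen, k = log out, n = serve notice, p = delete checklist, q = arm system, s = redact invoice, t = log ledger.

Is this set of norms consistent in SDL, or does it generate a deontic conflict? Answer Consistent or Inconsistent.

Premise 10 is O(not n -> a), but O(not n) is not derivable from the premises, so it does not yield O(a).
So O(a) is not derivable, and the apparent clash with O(not a) does not arise.
A world satisfying every obligation exists (e.g. a=false, b=true, c=true, d=false, g=false, k=true, n=true, p=true, q=false, s=true, t=true); no atom is both obligatory and forbidden, so the set is consistent.

Consistent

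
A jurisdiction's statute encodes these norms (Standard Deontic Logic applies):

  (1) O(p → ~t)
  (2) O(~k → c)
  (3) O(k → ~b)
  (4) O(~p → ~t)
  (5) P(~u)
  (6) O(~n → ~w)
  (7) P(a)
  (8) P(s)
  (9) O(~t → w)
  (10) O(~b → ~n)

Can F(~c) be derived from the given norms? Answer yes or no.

Yes

Premises 4 and 1 are O(~p → ~t) and O(p → ~t); every ideal world satisfies ~p or p, so in either case ~t holds — hence O(~t).
From O(~t) and premise 9, O(~t → w), we obtain O(w).
The contrapositive of premise 6 (O(~n → ~w)) is O(w → n), and O(w) is already established, so O(n).
The contrapositive of premise 10 (O(~b → ~n)) is O(n → b), and O(n) is already established, so O(b).
Premise 3, O(k → ~b), contraposes to O(b → ~k); with O(b) we get O(~k).
From O(~k) and premise 2, O(~k → c), we obtain O(c).
Premises 5, 7, 8 do not contribute to this derivation.
So O(c) holds, i.e. F(~c). The claim follows.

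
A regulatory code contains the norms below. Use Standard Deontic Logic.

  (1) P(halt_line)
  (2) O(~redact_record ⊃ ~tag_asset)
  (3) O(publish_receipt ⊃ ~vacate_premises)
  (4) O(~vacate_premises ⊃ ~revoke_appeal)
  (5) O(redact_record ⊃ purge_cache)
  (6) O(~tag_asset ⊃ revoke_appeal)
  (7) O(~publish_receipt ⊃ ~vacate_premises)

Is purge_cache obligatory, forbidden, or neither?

Obligatory

Premises 3 and 7 cover both cases: O(publish_receipt ⊃ ~vacate_premises) and O(~publish_receipt ⊃ ~vacate_premises). Since publish_receipt ∨ ~publish_receipt is a tautology, O(~vacate_premises) follows.
With premise 4, O(~vacate_premises ⊃ ~revoke_appeal), the K-axiom yields O(~revoke_appeal).
Premise 6, O(~tag_asset ⊃ revoke_appeal), contraposes to O(~revoke_appeal ⊃ tag_asset); with O(~revoke_appeal) we get O(tag_asset).
Premise 2, O(~redact_record ⊃ ~tag_asset), contraposes to O(tag_asset ⊃ redact_record); with O(tag_asset) we get O(redact_record).
Premise 5 is O(redact_record ⊃ purge_cache); since O(redact_record), deontic closure gives O(purge_cache).
Premise 1 does not contribute to this derivation.
Hence purge_cache is obligatory.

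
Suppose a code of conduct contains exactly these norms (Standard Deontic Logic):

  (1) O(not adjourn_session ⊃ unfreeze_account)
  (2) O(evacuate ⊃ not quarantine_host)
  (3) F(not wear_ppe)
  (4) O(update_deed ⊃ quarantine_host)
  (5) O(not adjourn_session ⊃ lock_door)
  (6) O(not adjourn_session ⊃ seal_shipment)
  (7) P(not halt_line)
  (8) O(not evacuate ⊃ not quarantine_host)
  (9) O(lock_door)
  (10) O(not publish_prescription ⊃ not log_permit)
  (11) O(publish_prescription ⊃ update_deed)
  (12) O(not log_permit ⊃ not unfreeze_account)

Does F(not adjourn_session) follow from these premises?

By case analysis on evacuate: premise 2 gives O(evacuate ⊃ not quarantine_host) and premise 8 gives O(not evacuate ⊃ not quarantine_host), so O(not quarantine_host) either way.
Premise 4, O(update_deed ⊃ quarantine_host), contraposes to O(not quarantine_host ⊃ not update_deed); with O(not quarantine_host) we get O(not update_deed).
Premise 11, O(publish_prescription ⊃ update_deed), contraposes to O(not update_deed ⊃ not publish_prescription); with O(not update_deed) we get O(not publish_prescription).
With premise 10, O(not publish_prescription ⊃ not log_permit), the K-axiom yields O(not log_permit).
With premise 12, O(not log_permit ⊃ not unfreeze_account), the K-axiom yields O(not unfreeze_account).
Premise 1 is O(not adjourn_session ⊃ unfreeze_account); contrapositively O(not unfreeze_account ⊃ adjourn_session). Since O(not unfreeze_account) holds, K gives O(adjourn_session).
Premises 3, 5, 6, 7, 9 do not contribute to this derivation.
So O(adjourn_session) holds, i.e. F(not adjourn_session). The claim follows.

Yes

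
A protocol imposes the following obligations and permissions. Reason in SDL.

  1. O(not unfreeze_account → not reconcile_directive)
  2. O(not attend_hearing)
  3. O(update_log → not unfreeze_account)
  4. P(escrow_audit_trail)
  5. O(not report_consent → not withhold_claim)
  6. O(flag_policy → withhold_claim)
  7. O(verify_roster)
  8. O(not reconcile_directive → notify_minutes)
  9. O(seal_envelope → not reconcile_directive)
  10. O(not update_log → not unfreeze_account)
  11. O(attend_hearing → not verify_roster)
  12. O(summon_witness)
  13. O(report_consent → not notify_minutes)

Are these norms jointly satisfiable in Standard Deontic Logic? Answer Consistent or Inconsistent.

Premise 11 is O(attend_hearing → not verify_roster), but O(attend_hearing) is not derivable from the premises, so it does not yield O(not verify_roster).
So O(not verify_roster) is not derivable, and the apparent clash with O(verify_roster) does not arise.
A world satisfying every obligation exists (e.g. attend_hearing=false, escrow_audit_trail=false, flag_policy=false, notify_minutes=true, reconcile_directive=false, report_consent=false, seal_envelope=false, summon_witness=true, unfreeze_account=false, update_log=false, verify_roster=true, withhold_claim=false); no atom is both obligatory and forbidden, so the set is consistent.

Consistent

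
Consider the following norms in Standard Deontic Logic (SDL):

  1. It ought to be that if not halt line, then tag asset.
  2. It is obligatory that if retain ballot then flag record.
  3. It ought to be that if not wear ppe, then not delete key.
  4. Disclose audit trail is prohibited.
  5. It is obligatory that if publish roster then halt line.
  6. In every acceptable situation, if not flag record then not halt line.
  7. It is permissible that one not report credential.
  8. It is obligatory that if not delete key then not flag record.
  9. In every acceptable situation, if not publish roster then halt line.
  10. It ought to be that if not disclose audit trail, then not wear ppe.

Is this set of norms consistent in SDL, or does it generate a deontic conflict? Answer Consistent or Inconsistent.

Inconsistent

By case analysis on ¬publish_roster: premise 9 gives O(¬publish_roster → halt_line) and premise 5 gives O(publish_roster → halt_line), so O(halt_line) either way.
The contrapositive of premise 6 (O(¬flag_record → ¬halt_line)) is O(halt_line → flag_record), and O(halt_line) is already established, so O(flag_record).
Premise 8 is O(¬delete_key → ¬flag_record); contrapositively O(flag_record → delete_key). Since O(flag_record) holds, K gives O(delete_key).
Premise 3, O(¬wear_ppe → ¬delete_key), contraposes to O(delete_key → wear_ppe); with O(delete_key) we get O(wear_ppe).
Premise 10 is O(¬disclose_audit_trail → ¬wear_ppe); contrapositively O(wear_ppe → disclose_audit_trail). Since O(wear_ppe) holds, K gives O(disclose_audit_trail).
Yet premise 4 is F(disclose_audit_trail), i.e. O(¬disclose_audit_trail).
We now have both O(disclose_audit_trail) and O(¬disclose_audit_trail) — disclose_audit_trail is simultaneously obligatory and forbidden, violating the D-axiom.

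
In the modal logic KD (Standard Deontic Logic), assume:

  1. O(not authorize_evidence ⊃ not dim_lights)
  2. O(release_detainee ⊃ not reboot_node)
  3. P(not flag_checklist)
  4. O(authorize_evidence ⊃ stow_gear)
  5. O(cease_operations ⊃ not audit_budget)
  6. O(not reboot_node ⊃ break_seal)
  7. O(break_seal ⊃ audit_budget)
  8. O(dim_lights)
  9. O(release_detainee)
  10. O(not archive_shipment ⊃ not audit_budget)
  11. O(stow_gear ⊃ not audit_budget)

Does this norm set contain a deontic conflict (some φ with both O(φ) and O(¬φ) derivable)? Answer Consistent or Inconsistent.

Premise 8 states O(dim_lights) outright.
The contrapositive of premise 1 (O(not authorize_evidence ⊃ not dim_lights)) is O(dim_lights ⊃ authorize_evidence), and O(dim_lights) is already established, so O(authorize_evidence).
Premise 4 is O(authorize_evidence ⊃ stow_gear); since O(authorize_evidence), deontic closure gives O(stow_gear).
Applying K to premise 11 (O(stow_gear ⊃ not audit_budget)) and O(stow_gear) yields O(not audit_budget).
Premise 7, O(break_seal ⊃ audit_budget), contraposes to O(not audit_budget ⊃ not break_seal); with O(not audit_budget) we get O(not break_seal).
The contrapositive of premise 6 (O(not reboot_node ⊃ break_seal)) is O(not break_seal ⊃ reboot_node), and O(not break_seal) is already established, so O(reboot_node).
Premise 2 is O(release_detainee ⊃ not reboot_node); contrapositively O(reboot_node ⊃ not release_detainee). Since O(reboot_node) holds, K gives O(not release_detainee).
But premise 9 directly asserts O(release_detainee).
We now have both O(not release_detainee) and O(release_detainee) — release_detainee is simultaneously obligatory and forbidden, violating the D-axiom.

Inconsistent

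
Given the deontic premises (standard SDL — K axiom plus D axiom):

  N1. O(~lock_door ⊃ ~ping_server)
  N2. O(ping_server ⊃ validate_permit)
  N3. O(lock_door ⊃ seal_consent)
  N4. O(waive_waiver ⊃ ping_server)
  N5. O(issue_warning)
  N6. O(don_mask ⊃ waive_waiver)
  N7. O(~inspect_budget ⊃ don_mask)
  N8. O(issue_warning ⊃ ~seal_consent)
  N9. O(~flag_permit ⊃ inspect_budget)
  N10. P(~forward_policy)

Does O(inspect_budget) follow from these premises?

Yes

From premise 5 we have O(issue_warning).
Applying K to premise 8 (O(issue_warning ⊃ ~seal_consent)) and O(issue_warning) yields O(~seal_consent).
Premise 3, O(lock_door ⊃ seal_consent), contraposes to O(~seal_consent ⊃ ~lock_door); with O(~seal_consent) we get O(~lock_door).
With premise 1, O(~lock_door ⊃ ~ping_server), the K-axiom yields O(~ping_server).
Premise 4 is O(waive_waiver ⊃ ping_server); contrapositively O(~ping_server ⊃ ~waive_waiver). Since O(~ping_server) holds, K gives O(~waive_waiver).
The contrapositive of premise 6 (O(don_mask ⊃ waive_waiver)) is O(~waive_waiver ⊃ ~don_mask), and O(~waive_waiver) is already established, so O(~don_mask).
Premise 7, O(~inspect_budget ⊃ don_mask), contraposes to O(~don_mask ⊃ inspect_budget); with O(~don_mask) we get O(inspect_budget).
Premises 2, 9, 10 do not contribute to this derivation.
So O(inspect_budget) follows.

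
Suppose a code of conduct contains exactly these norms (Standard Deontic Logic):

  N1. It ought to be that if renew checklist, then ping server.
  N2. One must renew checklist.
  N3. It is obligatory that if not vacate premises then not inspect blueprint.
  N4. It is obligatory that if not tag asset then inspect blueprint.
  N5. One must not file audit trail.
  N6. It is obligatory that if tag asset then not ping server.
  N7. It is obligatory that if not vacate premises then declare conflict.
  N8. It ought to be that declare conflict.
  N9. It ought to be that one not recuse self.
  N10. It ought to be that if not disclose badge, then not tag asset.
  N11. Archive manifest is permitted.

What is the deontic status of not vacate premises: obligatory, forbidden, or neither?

From premise 2 we have O(renew_checklist).
Premise 1 is O(renew_checklist → ping_server); since O(renew_checklist), deontic closure gives O(ping_server).
Premise 6 is O(tag_asset → ¬ping_server); contrapositively O(ping_server → ¬tag_asset). Since O(ping_server) holds, K gives O(¬tag_asset).
Applying K to premise 4 (O(¬tag_asset → inspect_blueprint)) and O(¬tag_asset) yields O(inspect_blueprint).
The contrapositive of premise 3 (O(¬vacate_premises → ¬inspect_blueprint)) is O(inspect_blueprint → vacate_premises), and O(inspect_blueprint) is already established, so O(vacate_premises).
Premises 5, 7, 8, 9, 10, 11 do not contribute to this derivation.
Thus O(vacate_premises), which is F(¬vacate_premises): ¬vacate_premises is forbidden.

Forbidden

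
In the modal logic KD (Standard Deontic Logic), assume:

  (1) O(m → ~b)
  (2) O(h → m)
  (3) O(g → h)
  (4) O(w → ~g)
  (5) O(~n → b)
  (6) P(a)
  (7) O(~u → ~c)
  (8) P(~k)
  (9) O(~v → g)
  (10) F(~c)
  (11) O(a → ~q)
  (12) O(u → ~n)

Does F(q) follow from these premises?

Premise 11 is O(a → ~q), but O(a) is not derivable from the premises (the permission P(a) asserts only ~O(~a), not O(a)), so it does not yield O(~q).
No other premise forces O(~q). An ideal world satisfying every premise can still have q true, so F(q) is not derivable.

No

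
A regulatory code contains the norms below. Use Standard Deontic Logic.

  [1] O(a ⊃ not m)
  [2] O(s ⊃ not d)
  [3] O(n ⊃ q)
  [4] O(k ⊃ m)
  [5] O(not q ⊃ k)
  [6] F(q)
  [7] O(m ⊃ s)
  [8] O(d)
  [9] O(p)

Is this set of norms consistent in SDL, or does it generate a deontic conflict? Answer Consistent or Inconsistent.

Inconsistent

Premise 8 states O(d) outright.
Premise 2 is O(s ⊃ not d); contrapositively O(d ⊃ not s). Since O(d) holds, K gives O(not s).
Premise 7 is O(m ⊃ s); contrapositively O(not s ⊃ not m). Since O(not s) holds, K gives O(not m).
Premise 4, O(k ⊃ m), contraposes to O(not m ⊃ not k); with O(not m) we get O(not k).
Premise 5 is O(not q ⊃ k); contrapositively O(not k ⊃ q). Since O(not k) holds, K gives O(q).
However, F(q) at premise 6 amounts to O(not q).
We now have both O(q) and O(not q) — q is simultaneously obligatory and forbidden, violating the D-axiom.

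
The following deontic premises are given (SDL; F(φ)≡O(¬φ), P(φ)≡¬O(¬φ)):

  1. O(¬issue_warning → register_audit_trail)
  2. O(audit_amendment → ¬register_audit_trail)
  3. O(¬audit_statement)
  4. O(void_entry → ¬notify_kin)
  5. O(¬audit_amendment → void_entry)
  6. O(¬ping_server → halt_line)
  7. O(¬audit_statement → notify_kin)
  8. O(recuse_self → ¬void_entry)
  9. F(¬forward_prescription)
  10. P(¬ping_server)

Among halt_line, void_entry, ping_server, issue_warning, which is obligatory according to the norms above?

Premise 3 states O(¬audit_statement) outright.
Applying K to premise 7 (O(¬audit_statement → notify_kin)) and O(¬audit_statement) yields O(notify_kin).
Premise 4 is O(void_entry → ¬notify_kin); contrapositively O(notify_kin → ¬void_entry). Since O(notify_kin) holds, K gives O(¬void_entry).
Premise 5 is O(¬audit_amendment → void_entry); contrapositively O(¬void_entry → audit_amendment). Since O(¬void_entry) holds, K gives O(audit_amendment).
From O(audit_amendment) and premise 2, O(audit_amendment → ¬register_audit_trail), we obtain O(¬register_audit_trail).
The contrapositive of premise 1 (O(¬issue_warning → register_audit_trail)) is O(¬register_audit_trail → issue_warning), and O(¬register_audit_trail) is already established, so O(issue_warning).
So O(issue_warning) holds — issue_warning is obligatory. None of the other listed options is made obligatory by any chain of premises.

issue_warning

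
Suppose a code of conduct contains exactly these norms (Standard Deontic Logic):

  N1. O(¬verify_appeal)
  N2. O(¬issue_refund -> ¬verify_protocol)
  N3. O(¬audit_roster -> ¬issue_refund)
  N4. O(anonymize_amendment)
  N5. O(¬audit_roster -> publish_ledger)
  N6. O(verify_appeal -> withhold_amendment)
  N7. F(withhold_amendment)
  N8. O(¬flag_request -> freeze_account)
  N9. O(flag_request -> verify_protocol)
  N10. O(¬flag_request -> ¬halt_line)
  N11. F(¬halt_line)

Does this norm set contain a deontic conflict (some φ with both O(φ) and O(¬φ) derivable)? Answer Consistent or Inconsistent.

Premise 6 is O(verify_appeal -> withhold_amendment), but O(verify_appeal) is not derivable from the premises, so it does not yield O(withhold_amendment).
So O(withhold_amendment) is not derivable, and the apparent clash with O(¬withhold_amendment) does not arise.
A world satisfying every obligation exists (e.g. anonymize_amendment=true, audit_roster=true, flag_request=true, freeze_account=false, halt_line=true, issue_refund=true, publish_ledger=false, verify_appeal=false, verify_protocol=true, withhold_amendment=false); no atom is both obligatory and forbidden, so the set is consistent.

Consistent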